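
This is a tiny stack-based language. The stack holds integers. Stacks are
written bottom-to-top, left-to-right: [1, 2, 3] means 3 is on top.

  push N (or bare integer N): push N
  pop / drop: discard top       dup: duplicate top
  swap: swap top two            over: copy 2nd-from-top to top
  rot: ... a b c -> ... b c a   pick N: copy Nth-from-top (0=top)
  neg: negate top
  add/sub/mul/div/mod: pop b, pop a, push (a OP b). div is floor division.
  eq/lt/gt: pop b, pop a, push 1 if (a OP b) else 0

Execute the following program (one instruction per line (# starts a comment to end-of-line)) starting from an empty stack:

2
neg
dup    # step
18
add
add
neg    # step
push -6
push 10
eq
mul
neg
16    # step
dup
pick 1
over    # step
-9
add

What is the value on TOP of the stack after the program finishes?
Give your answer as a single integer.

After 'push 2': [2]
After 'neg': [-2]
After 'dup': [-2, -2]
After 'push 18': [-2, -2, 18]
After 'add': [-2, 16]
After 'add': [14]
After 'neg': [-14]
After 'push -6': [-14, -6]
After 'push 10': [-14, -6, 10]
After 'eq': [-14, 0]
After 'mul': [0]
After 'neg': [0]
After 'push 16': [0, 16]
After 'dup': [0, 16, 16]
After 'pick 1': [0, 16, 16, 16]
After 'over': [0, 16, 16, 16, 16]
After 'push -9': [0, 16, 16, 16, 16, -9]
After 'add': [0, 16, 16, 16, 7]

Answer: 7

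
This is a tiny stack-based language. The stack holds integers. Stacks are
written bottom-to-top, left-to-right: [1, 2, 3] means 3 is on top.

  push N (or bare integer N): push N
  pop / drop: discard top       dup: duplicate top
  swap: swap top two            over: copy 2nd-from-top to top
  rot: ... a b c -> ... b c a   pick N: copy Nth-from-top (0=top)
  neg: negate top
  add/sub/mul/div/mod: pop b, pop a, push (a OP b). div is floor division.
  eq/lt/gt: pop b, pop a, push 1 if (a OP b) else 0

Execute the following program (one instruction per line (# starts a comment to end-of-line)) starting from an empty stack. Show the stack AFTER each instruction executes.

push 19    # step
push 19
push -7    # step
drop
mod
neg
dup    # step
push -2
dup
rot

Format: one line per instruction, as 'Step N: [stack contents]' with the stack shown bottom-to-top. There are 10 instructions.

Step 1: [19]
Step 2: [19, 19]
Step 3: [19, 19, -7]
Step 4: [19, 19]
Step 5: [0]
Step 6: [0]
Step 7: [0, 0]
Step 8: [0, 0, -2]
Step 9: [0, 0, -2, -2]
Step 10: [0, -2, -2, 0]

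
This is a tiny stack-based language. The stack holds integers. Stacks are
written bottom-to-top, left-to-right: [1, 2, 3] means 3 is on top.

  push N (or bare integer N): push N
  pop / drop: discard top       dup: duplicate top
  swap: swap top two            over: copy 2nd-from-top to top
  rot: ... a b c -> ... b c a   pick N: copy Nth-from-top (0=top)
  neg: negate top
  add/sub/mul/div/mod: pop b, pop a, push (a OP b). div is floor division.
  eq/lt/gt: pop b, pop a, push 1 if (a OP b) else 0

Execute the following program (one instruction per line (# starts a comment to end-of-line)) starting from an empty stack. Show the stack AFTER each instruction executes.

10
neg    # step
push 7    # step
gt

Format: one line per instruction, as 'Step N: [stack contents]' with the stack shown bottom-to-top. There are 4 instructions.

Step 1: [10]
Step 2: [-10]
Step 3: [-10, 7]
Step 4: [0]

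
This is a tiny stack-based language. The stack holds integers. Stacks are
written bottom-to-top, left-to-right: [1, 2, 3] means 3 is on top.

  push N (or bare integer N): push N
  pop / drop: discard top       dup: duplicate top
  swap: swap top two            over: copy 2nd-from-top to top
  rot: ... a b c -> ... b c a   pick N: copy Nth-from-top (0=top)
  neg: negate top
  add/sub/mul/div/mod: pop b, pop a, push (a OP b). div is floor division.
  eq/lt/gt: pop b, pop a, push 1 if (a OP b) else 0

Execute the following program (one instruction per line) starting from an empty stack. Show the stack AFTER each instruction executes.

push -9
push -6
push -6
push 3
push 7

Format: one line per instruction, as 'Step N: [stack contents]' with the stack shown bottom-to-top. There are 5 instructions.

Step 1: [-9]
Step 2: [-9, -6]
Step 3: [-9, -6, -6]
Step 4: [-9, -6, -6, 3]
Step 5: [-9, -6, -6, 3, 7]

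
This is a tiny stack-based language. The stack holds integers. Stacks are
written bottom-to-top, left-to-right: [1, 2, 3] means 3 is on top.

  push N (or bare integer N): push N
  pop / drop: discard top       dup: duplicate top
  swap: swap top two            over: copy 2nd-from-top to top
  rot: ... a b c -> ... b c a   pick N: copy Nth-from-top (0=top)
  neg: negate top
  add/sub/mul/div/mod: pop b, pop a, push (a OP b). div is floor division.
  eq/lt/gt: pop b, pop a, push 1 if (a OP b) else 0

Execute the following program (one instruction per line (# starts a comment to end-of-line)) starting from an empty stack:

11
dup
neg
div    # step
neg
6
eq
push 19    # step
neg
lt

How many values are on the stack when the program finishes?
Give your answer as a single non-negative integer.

After 'push 11': stack = [11] (depth 1)
After 'dup': stack = [11, 11] (depth 2)
After 'neg': stack = [11, -11] (depth 2)
After 'div': stack = [-1] (depth 1)
After 'neg': stack = [1] (depth 1)
After 'push 6': stack = [1, 6] (depth 2)
After 'eq': stack = [0] (depth 1)
After 'push 19': stack = [0, 19] (depth 2)
After 'neg': stack = [0, -19] (depth 2)
After 'lt': stack = [0] (depth 1)

Answer: 1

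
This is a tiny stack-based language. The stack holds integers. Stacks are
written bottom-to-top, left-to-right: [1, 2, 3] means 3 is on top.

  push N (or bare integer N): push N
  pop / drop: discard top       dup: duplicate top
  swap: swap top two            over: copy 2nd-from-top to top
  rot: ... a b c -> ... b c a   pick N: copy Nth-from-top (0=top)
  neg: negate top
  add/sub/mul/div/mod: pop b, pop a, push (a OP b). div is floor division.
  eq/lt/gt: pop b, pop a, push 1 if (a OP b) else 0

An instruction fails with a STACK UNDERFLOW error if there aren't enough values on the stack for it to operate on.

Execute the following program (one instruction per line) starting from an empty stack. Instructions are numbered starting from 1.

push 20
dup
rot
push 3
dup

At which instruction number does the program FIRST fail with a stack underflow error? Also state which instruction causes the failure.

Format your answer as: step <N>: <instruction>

Answer: step 3: rot

Derivation:
Step 1 ('push 20'): stack = [20], depth = 1
Step 2 ('dup'): stack = [20, 20], depth = 2
Step 3 ('rot'): needs 3 value(s) but depth is 2 — STACK UNDERFLOW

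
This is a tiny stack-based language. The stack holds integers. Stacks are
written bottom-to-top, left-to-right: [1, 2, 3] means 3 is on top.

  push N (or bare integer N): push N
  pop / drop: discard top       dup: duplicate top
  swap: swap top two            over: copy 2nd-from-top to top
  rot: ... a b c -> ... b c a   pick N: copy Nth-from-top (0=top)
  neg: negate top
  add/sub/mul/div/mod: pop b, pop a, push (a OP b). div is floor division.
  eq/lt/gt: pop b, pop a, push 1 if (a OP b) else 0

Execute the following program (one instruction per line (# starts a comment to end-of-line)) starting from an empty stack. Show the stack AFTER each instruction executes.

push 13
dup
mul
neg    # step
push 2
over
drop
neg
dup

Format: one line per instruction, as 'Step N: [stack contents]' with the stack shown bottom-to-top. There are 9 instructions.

Step 1: [13]
Step 2: [13, 13]
Step 3: [169]
Step 4: [-169]
Step 5: [-169, 2]
Step 6: [-169, 2, -169]
Step 7: [-169, 2]
Step 8: [-169, -2]
Step 9: [-169, -2, -2]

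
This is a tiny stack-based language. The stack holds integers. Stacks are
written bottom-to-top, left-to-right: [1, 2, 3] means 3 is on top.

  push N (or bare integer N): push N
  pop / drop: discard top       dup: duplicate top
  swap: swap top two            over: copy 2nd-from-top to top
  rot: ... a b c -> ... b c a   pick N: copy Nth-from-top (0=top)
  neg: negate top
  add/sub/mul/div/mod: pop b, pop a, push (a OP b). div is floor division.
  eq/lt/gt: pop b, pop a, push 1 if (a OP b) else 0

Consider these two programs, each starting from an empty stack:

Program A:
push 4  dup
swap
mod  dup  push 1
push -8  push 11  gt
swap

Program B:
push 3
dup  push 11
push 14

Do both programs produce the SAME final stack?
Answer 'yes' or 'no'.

Program A trace:
  After 'push 4': [4]
  After 'dup': [4, 4]
  After 'swap': [4, 4]
  After 'mod': [0]
  After 'dup': [0, 0]
  After 'push 1': [0, 0, 1]
  After 'push -8': [0, 0, 1, -8]
  After 'push 11': [0, 0, 1, -8, 11]
  After 'gt': [0, 0, 1, 0]
  After 'swap': [0, 0, 0, 1]
Program A final stack: [0, 0, 0, 1]

Program B trace:
  After 'push 3': [3]
  After 'dup': [3, 3]
  After 'push 11': [3, 3, 11]
  After 'push 14': [3, 3, 11, 14]
Program B final stack: [3, 3, 11, 14]
Same: no

Answer: no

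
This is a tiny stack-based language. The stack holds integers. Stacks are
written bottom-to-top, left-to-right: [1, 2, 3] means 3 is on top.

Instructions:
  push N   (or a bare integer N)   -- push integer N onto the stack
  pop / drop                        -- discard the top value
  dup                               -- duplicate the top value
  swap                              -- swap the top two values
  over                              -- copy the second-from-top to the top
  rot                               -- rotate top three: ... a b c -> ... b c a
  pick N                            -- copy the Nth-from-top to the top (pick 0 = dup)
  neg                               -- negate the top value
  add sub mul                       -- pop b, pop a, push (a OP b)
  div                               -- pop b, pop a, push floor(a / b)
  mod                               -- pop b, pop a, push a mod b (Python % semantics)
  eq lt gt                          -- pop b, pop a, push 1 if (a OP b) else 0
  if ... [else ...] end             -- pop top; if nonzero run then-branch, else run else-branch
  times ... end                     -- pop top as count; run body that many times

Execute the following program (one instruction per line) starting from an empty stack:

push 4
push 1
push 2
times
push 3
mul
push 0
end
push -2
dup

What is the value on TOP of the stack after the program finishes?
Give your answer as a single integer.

Answer: -2

Derivation:
After 'push 4': [4]
After 'push 1': [4, 1]
After 'push 2': [4, 1, 2]
After 'times': [4, 1]
After 'push 3': [4, 1, 3]
After 'mul': [4, 3]
After 'push 0': [4, 3, 0]
After 'push 3': [4, 3, 0, 3]
After 'mul': [4, 3, 0]
After 'push 0': [4, 3, 0, 0]
After 'push -2': [4, 3, 0, 0, -2]
After 'dup': [4, 3, 0, 0, -2, -2]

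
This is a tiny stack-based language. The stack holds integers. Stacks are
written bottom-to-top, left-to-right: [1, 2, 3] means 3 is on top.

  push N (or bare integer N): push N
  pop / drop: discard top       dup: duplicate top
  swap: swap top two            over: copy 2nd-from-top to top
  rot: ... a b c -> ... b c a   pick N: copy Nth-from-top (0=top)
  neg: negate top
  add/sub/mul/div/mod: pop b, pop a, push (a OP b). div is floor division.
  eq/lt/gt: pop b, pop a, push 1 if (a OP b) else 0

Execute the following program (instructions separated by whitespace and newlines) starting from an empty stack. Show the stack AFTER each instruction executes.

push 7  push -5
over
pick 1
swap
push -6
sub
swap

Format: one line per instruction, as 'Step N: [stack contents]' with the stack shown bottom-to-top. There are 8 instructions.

Step 1: [7]
Step 2: [7, -5]
Step 3: [7, -5, 7]
Step 4: [7, -5, 7, -5]
Step 5: [7, -5, -5, 7]
Step 6: [7, -5, -5, 7, -6]
Step 7: [7, -5, -5, 13]
Step 8: [7, -5, 13, -5]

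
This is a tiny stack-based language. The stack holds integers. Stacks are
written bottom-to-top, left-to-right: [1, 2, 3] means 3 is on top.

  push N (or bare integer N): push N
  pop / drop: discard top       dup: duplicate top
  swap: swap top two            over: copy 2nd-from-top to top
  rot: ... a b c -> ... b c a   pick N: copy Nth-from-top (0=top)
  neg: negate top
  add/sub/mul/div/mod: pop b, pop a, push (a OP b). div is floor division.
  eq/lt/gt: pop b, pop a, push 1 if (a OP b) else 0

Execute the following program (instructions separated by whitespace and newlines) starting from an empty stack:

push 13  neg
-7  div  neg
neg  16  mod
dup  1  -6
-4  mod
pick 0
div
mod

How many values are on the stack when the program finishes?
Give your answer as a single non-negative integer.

Answer: 3

Derivation:
After 'push 13': stack = [13] (depth 1)
After 'neg': stack = [-13] (depth 1)
After 'push -7': stack = [-13, -7] (depth 2)
After 'div': stack = [1] (depth 1)
After 'neg': stack = [-1] (depth 1)
After 'neg': stack = [1] (depth 1)
After 'push 16': stack = [1, 16] (depth 2)
After 'mod': stack = [1] (depth 1)
After 'dup': stack = [1, 1] (depth 2)
After 'push 1': stack = [1, 1, 1] (depth 3)
After 'push -6': stack = [1, 1, 1, -6] (depth 4)
After 'push -4': stack = [1, 1, 1, -6, -4] (depth 5)
After 'mod': stack = [1, 1, 1, -2] (depth 4)
After 'pick 0': stack = [1, 1, 1, -2, -2] (depth 5)
After 'div': stack = [1, 1, 1, 1] (depth 4)
After 'mod': stack = [1, 1, 0] (depth 3)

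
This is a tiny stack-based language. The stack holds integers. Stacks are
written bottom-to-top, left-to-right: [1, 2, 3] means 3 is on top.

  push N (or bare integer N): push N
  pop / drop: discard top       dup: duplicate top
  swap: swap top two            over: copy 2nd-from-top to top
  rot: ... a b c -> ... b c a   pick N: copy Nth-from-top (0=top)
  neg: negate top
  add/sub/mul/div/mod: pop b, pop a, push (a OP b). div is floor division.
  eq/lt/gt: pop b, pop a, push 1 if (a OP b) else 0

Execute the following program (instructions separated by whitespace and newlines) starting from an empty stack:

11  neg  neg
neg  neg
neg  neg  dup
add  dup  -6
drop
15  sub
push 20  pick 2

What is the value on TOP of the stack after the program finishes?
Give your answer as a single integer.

After 'push 11': [11]
After 'neg': [-11]
After 'neg': [11]
After 'neg': [-11]
After 'neg': [11]
After 'neg': [-11]
After 'neg': [11]
After 'dup': [11, 11]
After 'add': [22]
After 'dup': [22, 22]
After 'push -6': [22, 22, -6]
After 'drop': [22, 22]
After 'push 15': [22, 22, 15]
After 'sub': [22, 7]
After 'push 20': [22, 7, 20]
After 'pick 2': [22, 7, 20, 22]

Answer: 22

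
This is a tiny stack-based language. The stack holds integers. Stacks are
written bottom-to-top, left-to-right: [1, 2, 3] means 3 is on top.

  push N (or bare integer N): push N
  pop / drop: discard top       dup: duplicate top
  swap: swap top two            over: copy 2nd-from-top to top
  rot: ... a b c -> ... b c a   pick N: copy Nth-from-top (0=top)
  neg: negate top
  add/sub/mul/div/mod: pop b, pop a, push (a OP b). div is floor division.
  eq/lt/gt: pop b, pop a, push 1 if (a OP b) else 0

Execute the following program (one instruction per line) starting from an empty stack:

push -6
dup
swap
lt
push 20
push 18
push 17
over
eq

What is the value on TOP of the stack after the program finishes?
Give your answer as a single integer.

Answer: 0

Derivation:
After 'push -6': [-6]
After 'dup': [-6, -6]
After 'swap': [-6, -6]
After 'lt': [0]
After 'push 20': [0, 20]
After 'push 18': [0, 20, 18]
After 'push 17': [0, 20, 18, 17]
After 'over': [0, 20, 18, 17, 18]
After 'eq': [0, 20, 18, 0]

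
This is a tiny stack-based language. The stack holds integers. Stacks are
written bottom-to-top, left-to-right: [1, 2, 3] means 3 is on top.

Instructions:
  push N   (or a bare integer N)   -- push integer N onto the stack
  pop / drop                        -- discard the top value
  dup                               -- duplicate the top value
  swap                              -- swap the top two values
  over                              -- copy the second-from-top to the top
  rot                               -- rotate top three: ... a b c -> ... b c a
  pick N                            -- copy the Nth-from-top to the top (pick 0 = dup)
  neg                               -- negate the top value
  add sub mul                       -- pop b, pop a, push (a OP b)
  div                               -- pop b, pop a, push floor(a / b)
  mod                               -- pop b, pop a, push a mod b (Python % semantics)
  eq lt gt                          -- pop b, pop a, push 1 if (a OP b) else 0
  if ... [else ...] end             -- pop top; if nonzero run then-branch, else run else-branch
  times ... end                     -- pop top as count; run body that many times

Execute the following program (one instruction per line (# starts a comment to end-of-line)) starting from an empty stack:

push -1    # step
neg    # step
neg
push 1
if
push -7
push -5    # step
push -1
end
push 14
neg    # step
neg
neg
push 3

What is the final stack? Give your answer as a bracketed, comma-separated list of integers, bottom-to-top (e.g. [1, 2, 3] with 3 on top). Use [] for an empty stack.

Answer: [-1, -7, -5, -1, -14, 3]

Derivation:
After 'push -1': [-1]
After 'neg': [1]
After 'neg': [-1]
After 'push 1': [-1, 1]
After 'if': [-1]
After 'push -7': [-1, -7]
After 'push -5': [-1, -7, -5]
After 'push -1': [-1, -7, -5, -1]
After 'push 14': [-1, -7, -5, -1, 14]
After 'neg': [-1, -7, -5, -1, -14]
After 'neg': [-1, -7, -5, -1, 14]
After 'neg': [-1, -7, -5, -1, -14]
After 'push 3': [-1, -7, -5, -1, -14, 3]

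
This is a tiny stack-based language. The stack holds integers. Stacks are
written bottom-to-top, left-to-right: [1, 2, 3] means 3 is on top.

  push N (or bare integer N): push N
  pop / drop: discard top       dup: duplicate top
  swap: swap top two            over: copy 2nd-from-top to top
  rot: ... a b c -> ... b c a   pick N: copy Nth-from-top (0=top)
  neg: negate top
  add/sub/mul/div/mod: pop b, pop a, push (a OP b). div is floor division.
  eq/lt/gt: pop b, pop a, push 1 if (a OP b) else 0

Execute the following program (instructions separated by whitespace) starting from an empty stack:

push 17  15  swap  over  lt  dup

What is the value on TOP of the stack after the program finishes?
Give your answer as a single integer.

After 'push 17': [17]
After 'push 15': [17, 15]
After 'swap': [15, 17]
After 'over': [15, 17, 15]
After 'lt': [15, 0]
After 'dup': [15, 0, 0]

Answer: 0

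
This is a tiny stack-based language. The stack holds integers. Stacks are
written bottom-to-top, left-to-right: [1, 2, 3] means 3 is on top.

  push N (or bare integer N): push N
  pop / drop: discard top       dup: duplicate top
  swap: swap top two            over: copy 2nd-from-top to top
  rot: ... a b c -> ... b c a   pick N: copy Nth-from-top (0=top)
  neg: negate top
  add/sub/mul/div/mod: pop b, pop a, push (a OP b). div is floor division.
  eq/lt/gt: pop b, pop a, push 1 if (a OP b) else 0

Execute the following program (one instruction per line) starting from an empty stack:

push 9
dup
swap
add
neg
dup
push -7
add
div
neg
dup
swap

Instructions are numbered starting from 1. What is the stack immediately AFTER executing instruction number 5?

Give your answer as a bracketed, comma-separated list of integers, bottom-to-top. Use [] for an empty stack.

Answer: [-18]

Derivation:
Step 1 ('push 9'): [9]
Step 2 ('dup'): [9, 9]
Step 3 ('swap'): [9, 9]
Step 4 ('add'): [18]
Step 5 ('neg'): [-18]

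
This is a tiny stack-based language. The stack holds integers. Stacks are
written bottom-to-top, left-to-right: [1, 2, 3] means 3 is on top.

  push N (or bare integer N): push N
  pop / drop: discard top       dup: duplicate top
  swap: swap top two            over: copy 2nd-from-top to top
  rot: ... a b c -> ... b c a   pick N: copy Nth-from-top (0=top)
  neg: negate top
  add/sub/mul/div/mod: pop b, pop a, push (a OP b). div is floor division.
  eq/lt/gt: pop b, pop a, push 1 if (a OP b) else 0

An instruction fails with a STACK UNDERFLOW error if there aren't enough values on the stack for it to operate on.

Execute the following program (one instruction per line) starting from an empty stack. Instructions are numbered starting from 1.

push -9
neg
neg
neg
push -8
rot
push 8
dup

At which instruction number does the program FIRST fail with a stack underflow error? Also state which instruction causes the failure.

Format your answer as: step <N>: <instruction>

Step 1 ('push -9'): stack = [-9], depth = 1
Step 2 ('neg'): stack = [9], depth = 1
Step 3 ('neg'): stack = [-9], depth = 1
Step 4 ('neg'): stack = [9], depth = 1
Step 5 ('push -8'): stack = [9, -8], depth = 2
Step 6 ('rot'): needs 3 value(s) but depth is 2 — STACK UNDERFLOW

Answer: step 6: rot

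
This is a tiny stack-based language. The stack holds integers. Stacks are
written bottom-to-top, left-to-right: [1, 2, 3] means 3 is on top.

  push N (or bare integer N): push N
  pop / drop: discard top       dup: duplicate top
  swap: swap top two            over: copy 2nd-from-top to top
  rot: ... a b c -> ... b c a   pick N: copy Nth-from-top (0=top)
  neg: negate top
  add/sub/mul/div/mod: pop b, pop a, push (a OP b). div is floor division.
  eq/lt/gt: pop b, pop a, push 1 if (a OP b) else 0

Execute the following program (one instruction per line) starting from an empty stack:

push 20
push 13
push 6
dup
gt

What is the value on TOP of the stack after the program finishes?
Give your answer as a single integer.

After 'push 20': [20]
After 'push 13': [20, 13]
After 'push 6': [20, 13, 6]
After 'dup': [20, 13, 6, 6]
After 'gt': [20, 13, 0]

Answer: 0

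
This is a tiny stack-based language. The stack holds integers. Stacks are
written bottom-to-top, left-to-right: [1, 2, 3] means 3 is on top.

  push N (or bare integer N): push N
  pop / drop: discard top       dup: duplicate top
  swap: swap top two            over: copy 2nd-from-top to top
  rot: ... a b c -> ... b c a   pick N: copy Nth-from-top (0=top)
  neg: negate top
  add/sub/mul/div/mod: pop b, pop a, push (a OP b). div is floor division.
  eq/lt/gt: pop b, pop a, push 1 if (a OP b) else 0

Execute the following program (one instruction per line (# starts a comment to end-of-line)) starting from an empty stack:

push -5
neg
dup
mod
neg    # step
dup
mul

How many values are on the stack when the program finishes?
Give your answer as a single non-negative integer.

After 'push -5': stack = [-5] (depth 1)
After 'neg': stack = [5] (depth 1)
After 'dup': stack = [5, 5] (depth 2)
After 'mod': stack = [0] (depth 1)
After 'neg': stack = [0] (depth 1)
After 'dup': stack = [0, 0] (depth 2)
After 'mul': stack = [0] (depth 1)

Answer: 1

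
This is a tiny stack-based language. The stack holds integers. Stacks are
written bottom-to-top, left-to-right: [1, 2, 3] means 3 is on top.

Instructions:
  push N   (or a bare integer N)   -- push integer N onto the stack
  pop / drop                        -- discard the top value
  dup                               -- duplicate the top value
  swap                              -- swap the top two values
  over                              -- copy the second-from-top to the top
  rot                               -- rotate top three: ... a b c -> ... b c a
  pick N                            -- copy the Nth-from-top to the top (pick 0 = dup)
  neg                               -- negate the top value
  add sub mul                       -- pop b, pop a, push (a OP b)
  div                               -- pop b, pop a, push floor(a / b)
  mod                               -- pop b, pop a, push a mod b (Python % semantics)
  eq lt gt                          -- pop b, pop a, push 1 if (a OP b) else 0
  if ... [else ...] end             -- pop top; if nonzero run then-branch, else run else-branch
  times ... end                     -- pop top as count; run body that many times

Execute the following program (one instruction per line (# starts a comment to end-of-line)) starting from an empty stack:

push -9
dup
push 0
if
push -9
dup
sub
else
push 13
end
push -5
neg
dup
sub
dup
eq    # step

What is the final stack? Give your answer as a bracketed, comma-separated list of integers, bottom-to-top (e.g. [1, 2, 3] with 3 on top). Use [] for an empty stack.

Answer: [-9, -9, 13, 1]

Derivation:
After 'push -9': [-9]
After 'dup': [-9, -9]
After 'push 0': [-9, -9, 0]
After 'if': [-9, -9]
After 'push 13': [-9, -9, 13]
After 'push -5': [-9, -9, 13, -5]
After 'neg': [-9, -9, 13, 5]
After 'dup': [-9, -9, 13, 5, 5]
After 'sub': [-9, -9, 13, 0]
After 'dup': [-9, -9, 13, 0, 0]
After 'eq': [-9, -9, 13, 1]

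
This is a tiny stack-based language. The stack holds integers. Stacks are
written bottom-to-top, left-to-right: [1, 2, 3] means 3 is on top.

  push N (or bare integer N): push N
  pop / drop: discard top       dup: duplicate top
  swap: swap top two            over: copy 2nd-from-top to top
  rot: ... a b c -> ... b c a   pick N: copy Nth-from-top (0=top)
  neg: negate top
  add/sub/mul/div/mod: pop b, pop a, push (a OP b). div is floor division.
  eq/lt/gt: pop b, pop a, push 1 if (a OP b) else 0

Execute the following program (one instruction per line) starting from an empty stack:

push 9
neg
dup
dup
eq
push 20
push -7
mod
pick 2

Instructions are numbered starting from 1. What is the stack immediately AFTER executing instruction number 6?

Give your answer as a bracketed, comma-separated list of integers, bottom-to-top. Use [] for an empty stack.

Step 1 ('push 9'): [9]
Step 2 ('neg'): [-9]
Step 3 ('dup'): [-9, -9]
Step 4 ('dup'): [-9, -9, -9]
Step 5 ('eq'): [-9, 1]
Step 6 ('push 20'): [-9, 1, 20]

Answer: [-9, 1, 20]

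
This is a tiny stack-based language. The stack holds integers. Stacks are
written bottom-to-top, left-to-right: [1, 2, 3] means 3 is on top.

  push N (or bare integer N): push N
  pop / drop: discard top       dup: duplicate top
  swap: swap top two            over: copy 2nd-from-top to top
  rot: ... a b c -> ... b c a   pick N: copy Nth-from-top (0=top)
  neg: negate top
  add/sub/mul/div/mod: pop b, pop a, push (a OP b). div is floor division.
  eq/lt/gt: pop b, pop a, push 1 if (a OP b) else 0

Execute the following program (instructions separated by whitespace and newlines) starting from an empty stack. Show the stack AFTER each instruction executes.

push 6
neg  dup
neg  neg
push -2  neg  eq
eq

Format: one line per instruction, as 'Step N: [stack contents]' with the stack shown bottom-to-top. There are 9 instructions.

Step 1: [6]
Step 2: [-6]
Step 3: [-6, -6]
Step 4: [-6, 6]
Step 5: [-6, -6]
Step 6: [-6, -6, -2]
Step 7: [-6, -6, 2]
Step 8: [-6, 0]
Step 9: [0]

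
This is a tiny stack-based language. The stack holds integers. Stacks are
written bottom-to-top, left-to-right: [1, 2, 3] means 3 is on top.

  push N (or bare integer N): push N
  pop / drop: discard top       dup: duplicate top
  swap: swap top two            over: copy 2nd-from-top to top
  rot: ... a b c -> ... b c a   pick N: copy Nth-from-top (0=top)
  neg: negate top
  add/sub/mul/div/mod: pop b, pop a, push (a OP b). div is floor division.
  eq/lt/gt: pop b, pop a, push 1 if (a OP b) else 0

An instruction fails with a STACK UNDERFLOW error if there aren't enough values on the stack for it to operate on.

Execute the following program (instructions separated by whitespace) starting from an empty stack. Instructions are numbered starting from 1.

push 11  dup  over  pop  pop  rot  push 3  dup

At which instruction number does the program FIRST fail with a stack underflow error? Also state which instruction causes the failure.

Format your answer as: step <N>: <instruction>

Answer: step 6: rot

Derivation:
Step 1 ('push 11'): stack = [11], depth = 1
Step 2 ('dup'): stack = [11, 11], depth = 2
Step 3 ('over'): stack = [11, 11, 11], depth = 3
Step 4 ('pop'): stack = [11, 11], depth = 2
Step 5 ('pop'): stack = [11], depth = 1
Step 6 ('rot'): needs 3 value(s) but depth is 1 — STACK UNDERFLOW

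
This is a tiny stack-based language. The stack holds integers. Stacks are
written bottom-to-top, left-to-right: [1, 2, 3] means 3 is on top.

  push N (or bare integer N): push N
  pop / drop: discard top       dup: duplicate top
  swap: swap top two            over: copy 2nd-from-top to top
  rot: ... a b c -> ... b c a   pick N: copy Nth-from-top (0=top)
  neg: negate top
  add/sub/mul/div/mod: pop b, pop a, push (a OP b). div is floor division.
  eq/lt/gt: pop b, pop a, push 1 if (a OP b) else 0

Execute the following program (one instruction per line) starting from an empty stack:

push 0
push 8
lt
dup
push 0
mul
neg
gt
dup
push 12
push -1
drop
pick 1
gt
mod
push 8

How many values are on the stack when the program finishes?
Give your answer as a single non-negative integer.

Answer: 3

Derivation:
After 'push 0': stack = [0] (depth 1)
After 'push 8': stack = [0, 8] (depth 2)
After 'lt': stack = [1] (depth 1)
After 'dup': stack = [1, 1] (depth 2)
After 'push 0': stack = [1, 1, 0] (depth 3)
After 'mul': stack = [1, 0] (depth 2)
After 'neg': stack = [1, 0] (depth 2)
After 'gt': stack = [1] (depth 1)
After 'dup': stack = [1, 1] (depth 2)
After 'push 12': stack = [1, 1, 12] (depth 3)
After 'push -1': stack = [1, 1, 12, -1] (depth 4)
After 'drop': stack = [1, 1, 12] (depth 3)
After 'pick 1': stack = [1, 1, 12, 1] (depth 4)
After 'gt': stack = [1, 1, 1] (depth 3)
After 'mod': stack = [1, 0] (depth 2)
After 'push 8': stack = [1, 0, 8] (depth 3)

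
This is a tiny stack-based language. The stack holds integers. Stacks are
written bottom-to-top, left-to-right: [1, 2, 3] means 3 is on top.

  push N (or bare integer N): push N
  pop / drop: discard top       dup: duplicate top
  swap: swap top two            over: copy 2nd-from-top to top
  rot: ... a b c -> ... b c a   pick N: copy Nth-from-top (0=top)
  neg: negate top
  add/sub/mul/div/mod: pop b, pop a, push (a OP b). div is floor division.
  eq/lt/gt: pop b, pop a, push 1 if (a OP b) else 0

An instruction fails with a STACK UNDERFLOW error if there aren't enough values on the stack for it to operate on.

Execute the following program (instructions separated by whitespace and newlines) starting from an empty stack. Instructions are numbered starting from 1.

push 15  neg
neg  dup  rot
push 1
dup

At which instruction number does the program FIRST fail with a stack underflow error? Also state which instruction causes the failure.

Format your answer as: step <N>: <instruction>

Answer: step 5: rot

Derivation:
Step 1 ('push 15'): stack = [15], depth = 1
Step 2 ('neg'): stack = [-15], depth = 1
Step 3 ('neg'): stack = [15], depth = 1
Step 4 ('dup'): stack = [15, 15], depth = 2
Step 5 ('rot'): needs 3 value(s) but depth is 2 — STACK UNDERFLOW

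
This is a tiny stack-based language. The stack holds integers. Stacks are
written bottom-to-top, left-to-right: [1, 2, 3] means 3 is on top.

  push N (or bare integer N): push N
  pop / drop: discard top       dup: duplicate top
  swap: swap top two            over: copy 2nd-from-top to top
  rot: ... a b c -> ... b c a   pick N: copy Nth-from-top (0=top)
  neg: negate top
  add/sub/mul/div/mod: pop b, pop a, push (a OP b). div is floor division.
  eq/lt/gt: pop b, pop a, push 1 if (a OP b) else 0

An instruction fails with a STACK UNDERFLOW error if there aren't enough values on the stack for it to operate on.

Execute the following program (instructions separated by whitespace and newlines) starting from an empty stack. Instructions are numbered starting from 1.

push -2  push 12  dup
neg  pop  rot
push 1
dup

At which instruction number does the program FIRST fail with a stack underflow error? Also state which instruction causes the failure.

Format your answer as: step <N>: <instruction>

Answer: step 6: rot

Derivation:
Step 1 ('push -2'): stack = [-2], depth = 1
Step 2 ('push 12'): stack = [-2, 12], depth = 2
Step 3 ('dup'): stack = [-2, 12, 12], depth = 3
Step 4 ('neg'): stack = [-2, 12, -12], depth = 3
Step 5 ('pop'): stack = [-2, 12], depth = 2
Step 6 ('rot'): needs 3 value(s) but depth is 2 — STACK UNDERFLOW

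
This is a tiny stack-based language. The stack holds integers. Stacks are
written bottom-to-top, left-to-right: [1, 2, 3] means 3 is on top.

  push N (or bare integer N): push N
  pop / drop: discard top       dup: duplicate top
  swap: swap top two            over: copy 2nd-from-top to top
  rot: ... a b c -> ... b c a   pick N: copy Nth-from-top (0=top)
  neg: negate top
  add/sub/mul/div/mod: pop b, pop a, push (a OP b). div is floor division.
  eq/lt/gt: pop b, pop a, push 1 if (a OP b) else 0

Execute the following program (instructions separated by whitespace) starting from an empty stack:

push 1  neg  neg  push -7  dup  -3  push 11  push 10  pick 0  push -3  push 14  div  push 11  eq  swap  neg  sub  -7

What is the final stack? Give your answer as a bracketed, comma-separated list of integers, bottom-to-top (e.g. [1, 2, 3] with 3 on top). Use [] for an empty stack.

Answer: [1, -7, -7, -3, 11, 10, 10, -7]

Derivation:
After 'push 1': [1]
After 'neg': [-1]
After 'neg': [1]
After 'push -7': [1, -7]
After 'dup': [1, -7, -7]
After 'push -3': [1, -7, -7, -3]
After 'push 11': [1, -7, -7, -3, 11]
After 'push 10': [1, -7, -7, -3, 11, 10]
After 'pick 0': [1, -7, -7, -3, 11, 10, 10]
After 'push -3': [1, -7, -7, -3, 11, 10, 10, -3]
After 'push 14': [1, -7, -7, -3, 11, 10, 10, -3, 14]
After 'div': [1, -7, -7, -3, 11, 10, 10, -1]
After 'push 11': [1, -7, -7, -3, 11, 10, 10, -1, 11]
After 'eq': [1, -7, -7, -3, 11, 10, 10, 0]
After 'swap': [1, -7, -7, -3, 11, 10, 0, 10]
After 'neg': [1, -7, -7, -3, 11, 10, 0, -10]
After 'sub': [1, -7, -7, -3, 11, 10, 10]
After 'push -7': [1, -7, -7, -3, 11, 10, 10, -7]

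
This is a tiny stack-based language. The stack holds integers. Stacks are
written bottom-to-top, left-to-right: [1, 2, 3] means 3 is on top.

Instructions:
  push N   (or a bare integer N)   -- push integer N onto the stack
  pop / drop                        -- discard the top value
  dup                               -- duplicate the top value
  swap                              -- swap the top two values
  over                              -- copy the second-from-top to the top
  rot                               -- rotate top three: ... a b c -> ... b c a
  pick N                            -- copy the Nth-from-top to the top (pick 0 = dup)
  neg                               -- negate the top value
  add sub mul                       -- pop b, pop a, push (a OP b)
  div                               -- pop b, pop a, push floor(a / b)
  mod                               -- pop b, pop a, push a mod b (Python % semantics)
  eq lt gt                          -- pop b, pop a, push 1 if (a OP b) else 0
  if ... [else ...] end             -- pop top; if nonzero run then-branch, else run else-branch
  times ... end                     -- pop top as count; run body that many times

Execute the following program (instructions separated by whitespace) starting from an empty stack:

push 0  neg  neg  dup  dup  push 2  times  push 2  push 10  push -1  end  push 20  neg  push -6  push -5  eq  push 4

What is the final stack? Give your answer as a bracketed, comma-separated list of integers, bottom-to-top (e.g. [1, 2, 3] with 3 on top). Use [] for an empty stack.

After 'push 0': [0]
After 'neg': [0]
After 'neg': [0]
After 'dup': [0, 0]
After 'dup': [0, 0, 0]
After 'push 2': [0, 0, 0, 2]
After 'times': [0, 0, 0]
After 'push 2': [0, 0, 0, 2]
After 'push 10': [0, 0, 0, 2, 10]
After 'push -1': [0, 0, 0, 2, 10, -1]
After 'push 2': [0, 0, 0, 2, 10, -1, 2]
After 'push 10': [0, 0, 0, 2, 10, -1, 2, 10]
After 'push -1': [0, 0, 0, 2, 10, -1, 2, 10, -1]
After 'push 20': [0, 0, 0, 2, 10, -1, 2, 10, -1, 20]
After 'neg': [0, 0, 0, 2, 10, -1, 2, 10, -1, -20]
After 'push -6': [0, 0, 0, 2, 10, -1, 2, 10, -1, -20, -6]
After 'push -5': [0, 0, 0, 2, 10, -1, 2, 10, -1, -20, -6, -5]
After 'eq': [0, 0, 0, 2, 10, -1, 2, 10, -1, -20, 0]
After 'push 4': [0, 0, 0, 2, 10, -1, 2, 10, -1, -20, 0, 4]

Answer: [0, 0, 0, 2, 10, -1, 2, 10, -1, -20, 0, 4]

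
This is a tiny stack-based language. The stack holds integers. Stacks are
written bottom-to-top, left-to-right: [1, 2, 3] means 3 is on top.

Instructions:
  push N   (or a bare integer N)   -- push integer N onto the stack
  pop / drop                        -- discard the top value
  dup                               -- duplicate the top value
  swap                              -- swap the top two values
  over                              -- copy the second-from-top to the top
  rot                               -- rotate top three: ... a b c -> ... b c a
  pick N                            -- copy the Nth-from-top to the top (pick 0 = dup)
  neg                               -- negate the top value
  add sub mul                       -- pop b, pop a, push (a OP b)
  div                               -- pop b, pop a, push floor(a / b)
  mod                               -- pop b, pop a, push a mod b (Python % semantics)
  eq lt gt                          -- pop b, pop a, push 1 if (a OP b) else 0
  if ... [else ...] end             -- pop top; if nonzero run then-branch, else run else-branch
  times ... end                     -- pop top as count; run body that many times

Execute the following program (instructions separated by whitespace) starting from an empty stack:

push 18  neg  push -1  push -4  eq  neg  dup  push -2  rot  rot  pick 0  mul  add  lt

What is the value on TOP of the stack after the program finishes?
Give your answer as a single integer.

Answer: 1

Derivation:
After 'push 18': [18]
After 'neg': [-18]
After 'push -1': [-18, -1]
After 'push -4': [-18, -1, -4]
After 'eq': [-18, 0]
After 'neg': [-18, 0]
After 'dup': [-18, 0, 0]
After 'push -2': [-18, 0, 0, -2]
After 'rot': [-18, 0, -2, 0]
After 'rot': [-18, -2, 0, 0]
After 'pick 0': [-18, -2, 0, 0, 0]
After 'mul': [-18, -2, 0, 0]
After 'add': [-18, -2, 0]
After 'lt': [-18, 1]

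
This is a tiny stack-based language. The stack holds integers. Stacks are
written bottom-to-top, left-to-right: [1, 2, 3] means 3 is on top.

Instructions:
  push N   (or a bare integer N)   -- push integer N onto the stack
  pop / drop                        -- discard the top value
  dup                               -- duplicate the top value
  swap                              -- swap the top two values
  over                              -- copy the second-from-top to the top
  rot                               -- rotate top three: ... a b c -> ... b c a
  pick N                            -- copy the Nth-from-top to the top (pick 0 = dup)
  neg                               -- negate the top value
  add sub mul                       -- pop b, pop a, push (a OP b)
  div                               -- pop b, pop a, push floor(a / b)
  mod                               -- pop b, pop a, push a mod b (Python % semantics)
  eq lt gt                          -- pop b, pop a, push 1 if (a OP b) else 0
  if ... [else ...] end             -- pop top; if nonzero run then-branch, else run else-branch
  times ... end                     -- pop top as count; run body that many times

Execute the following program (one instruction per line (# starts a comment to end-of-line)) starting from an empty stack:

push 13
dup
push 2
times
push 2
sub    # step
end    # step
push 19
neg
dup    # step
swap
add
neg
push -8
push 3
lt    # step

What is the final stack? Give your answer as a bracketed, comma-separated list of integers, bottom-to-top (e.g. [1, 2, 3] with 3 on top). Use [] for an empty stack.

After 'push 13': [13]
After 'dup': [13, 13]
After 'push 2': [13, 13, 2]
After 'times': [13, 13]
After 'push 2': [13, 13, 2]
After 'sub': [13, 11]
After 'push 2': [13, 11, 2]
After 'sub': [13, 9]
After 'push 19': [13, 9, 19]
After 'neg': [13, 9, -19]
After 'dup': [13, 9, -19, -19]
After 'swap': [13, 9, -19, -19]
After 'add': [13, 9, -38]
After 'neg': [13, 9, 38]
After 'push -8': [13, 9, 38, -8]
After 'push 3': [13, 9, 38, -8, 3]
After 'lt': [13, 9, 38, 1]

Answer: [13, 9, 38, 1]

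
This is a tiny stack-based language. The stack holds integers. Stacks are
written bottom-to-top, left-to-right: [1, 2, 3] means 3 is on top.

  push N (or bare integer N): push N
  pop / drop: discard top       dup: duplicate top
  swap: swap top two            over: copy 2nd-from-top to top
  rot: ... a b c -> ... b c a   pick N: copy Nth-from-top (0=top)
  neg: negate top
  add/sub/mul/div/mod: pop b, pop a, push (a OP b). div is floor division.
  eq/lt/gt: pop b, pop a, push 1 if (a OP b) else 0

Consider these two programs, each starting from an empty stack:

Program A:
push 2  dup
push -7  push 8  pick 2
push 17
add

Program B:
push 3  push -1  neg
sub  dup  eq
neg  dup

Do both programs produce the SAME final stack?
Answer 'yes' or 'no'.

Answer: no

Derivation:
Program A trace:
  After 'push 2': [2]
  After 'dup': [2, 2]
  After 'push -7': [2, 2, -7]
  After 'push 8': [2, 2, -7, 8]
  After 'pick 2': [2, 2, -7, 8, 2]
  After 'push 17': [2, 2, -7, 8, 2, 17]
  After 'add': [2, 2, -7, 8, 19]
Program A final stack: [2, 2, -7, 8, 19]

Program B trace:
  After 'push 3': [3]
  After 'push -1': [3, -1]
  After 'neg': [3, 1]
  After 'sub': [2]
  After 'dup': [2, 2]
  After 'eq': [1]
  After 'neg': [-1]
  After 'dup': [-1, -1]
Program B final stack: [-1, -1]
Same: no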